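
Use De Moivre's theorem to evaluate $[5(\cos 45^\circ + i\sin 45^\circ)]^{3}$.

By De Moivre: z^n = r^n(cos(nθ) + i sin(nθ))
= 5^3(cos(3*45°) + i sin(3*45°))
= 125(cos 135° + i sin 135°)
= -125*sqrt(2)/2 + (125*sqrt(2)/2)i


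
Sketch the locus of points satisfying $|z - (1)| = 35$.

|z - z0| = r describes a circle centered at z0 with radius r
Here z0 = 1 and r = 35
Locus: Circle centered at (1, 0) with radius 35


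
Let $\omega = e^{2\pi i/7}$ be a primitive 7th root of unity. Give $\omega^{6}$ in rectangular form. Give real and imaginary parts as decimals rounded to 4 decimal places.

ω^6 = e^(2πi·6/7) = e^(i·12π/7)
= cos(12π/7) + i sin(12π/7)
= 0.6235 - 0.7818i


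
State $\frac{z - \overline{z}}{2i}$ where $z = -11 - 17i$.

z - conjugate(z) = 2bi
(z - conjugate(z))/(2i) = 2bi/(2i) = b = -17


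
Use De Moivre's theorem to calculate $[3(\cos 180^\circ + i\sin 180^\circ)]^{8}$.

By De Moivre: z^n = r^n(cos(nθ) + i sin(nθ))
= 3^8(cos(8*180°) + i sin(8*180°))
= 6561(cos 0° + i sin 0°)
= 6561


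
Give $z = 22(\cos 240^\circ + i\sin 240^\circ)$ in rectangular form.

a = r cos θ = 22 * -1/2 = -11
b = r sin θ = 22 * -sqrt(3)/2 = -11*sqrt(3)
z = -11 - 11*sqrt(3)i


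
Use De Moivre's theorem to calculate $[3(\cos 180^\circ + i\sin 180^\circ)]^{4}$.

By De Moivre: z^n = r^n(cos(nθ) + i sin(nθ))
= 3^4(cos(4*180°) + i sin(4*180°))
= 81(cos 0° + i sin 0°)
= 81


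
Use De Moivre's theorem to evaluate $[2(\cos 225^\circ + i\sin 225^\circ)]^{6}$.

By De Moivre: z^n = r^n(cos(nθ) + i sin(nθ))
= 2^6(cos(6*225°) + i sin(6*225°))
= 64(cos 270° + i sin 270°)
= -64i


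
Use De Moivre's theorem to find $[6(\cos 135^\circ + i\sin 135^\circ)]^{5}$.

By De Moivre: z^n = r^n(cos(nθ) + i sin(nθ))
= 6^5(cos(5*135°) + i sin(5*135°))
= 7776(cos 315° + i sin 315°)
= 3888*sqrt(2) - 3888*sqrt(2)i


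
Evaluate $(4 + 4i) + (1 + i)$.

(4 + 1) + (4 + 1)i = 5 + 5i


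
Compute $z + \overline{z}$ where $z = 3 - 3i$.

z + conjugate(z) = (a + bi) + (a - bi) = 2a
= 2 * 3 = 6


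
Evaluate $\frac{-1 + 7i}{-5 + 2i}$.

Multiply numerator and denominator by conjugate (-5 - 2i):
= (-1 + 7i)(-5 - 2i) / ((-5)^2 + 2^2)
= (19 - 33i) / 29
= 19/29 - (33/29)i


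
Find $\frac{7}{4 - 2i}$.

Multiply numerator and denominator by conjugate (4 + 2i):
= (7)(4 + 2i) / (4^2 + (-2)^2)
= (28 + 14i) / 20
Divide through by 2: (14 + 7i) / 10
= 7/5 + (7/10)i


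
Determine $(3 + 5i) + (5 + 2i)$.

(3 + 5) + (5 + 2)i = 8 + 7i


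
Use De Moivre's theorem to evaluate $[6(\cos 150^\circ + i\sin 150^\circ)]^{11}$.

By De Moivre: z^n = r^n(cos(nθ) + i sin(nθ))
= 6^11(cos(11*150°) + i sin(11*150°))
= 362797056(cos 210° + i sin 210°)
= -181398528*sqrt(3) - 181398528i


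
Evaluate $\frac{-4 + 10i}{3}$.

Divisor is real, so divide each part by 3:
= -4/3 + (10/3)i


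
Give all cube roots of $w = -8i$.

|w| = 8, arg(w) = 270°
Root modulus = 8^(1/3) = 2
Root arguments: θ_k = (270° + 360°k)/3 for k = 0, 1, ..., 2
Roots: 2i, -sqrt(3) - i, sqrt(3) - i


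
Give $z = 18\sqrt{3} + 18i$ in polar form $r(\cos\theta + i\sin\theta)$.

r = |z| = sqrt(a^2 + b^2) = sqrt((18*sqrt(3))^2 + (18)^2) = sqrt(972 + 324) = sqrt(1296) = 36
θ = arctan(b/a) = arctan(18/31.1769) (quadrant-adjusted) = 30°
z = 36(cos 30° + i sin 30°)


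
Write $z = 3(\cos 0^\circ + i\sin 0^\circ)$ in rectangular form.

a = r cos θ = 3 * 1 = 3
b = r sin θ = 3 * 0 = 0
z = 3


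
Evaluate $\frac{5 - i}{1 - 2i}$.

Multiply numerator and denominator by conjugate (1 + 2i):
= (5 - i)(1 + 2i) / (1^2 + (-2)^2)
= (7 + 9i) / 5
= 7/5 + (9/5)i


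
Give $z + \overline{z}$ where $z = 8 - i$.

z + conjugate(z) = (a + bi) + (a - bi) = 2a
= 2 * 8 = 16


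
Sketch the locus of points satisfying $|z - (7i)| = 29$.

|z - z0| = r describes a circle centered at z0 with radius r
Here z0 = 7i and r = 29
Locus: Circle centered at (0, 7) with radius 29


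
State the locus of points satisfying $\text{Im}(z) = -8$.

Im(z) = y where z = x + yi; the equation y = -8 is satisfied by all points with that y-coordinate
Locus: Horizontal line y = -8


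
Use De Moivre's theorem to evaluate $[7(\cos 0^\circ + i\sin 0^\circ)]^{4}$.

By De Moivre: z^n = r^n(cos(nθ) + i sin(nθ))
= 7^4(cos(4*0°) + i sin(4*0°))
= 2401(cos 0° + i sin 0°)
= 2401


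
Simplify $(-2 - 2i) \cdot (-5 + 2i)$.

(a1*a2 - b1*b2) + (a1*b2 + b1*a2)i
= (10 - (-4)) + (-4 + 10)i
= 14 + 6i


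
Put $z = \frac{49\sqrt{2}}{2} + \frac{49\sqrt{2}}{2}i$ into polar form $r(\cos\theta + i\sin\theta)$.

r = |z| = sqrt(a^2 + b^2) = sqrt((49*sqrt(2)/2)^2 + (49*sqrt(2)/2)^2) = sqrt(2401/2 + 2401/2) = sqrt(2401) = 49
θ = arctan(b/a) = arctan(34.6482/34.6482) (quadrant-adjusted) = 45°
z = 49(cos 45° + i sin 45°)


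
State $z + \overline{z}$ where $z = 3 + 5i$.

z + conjugate(z) = (a + bi) + (a - bi) = 2a
= 2 * 3 = 6


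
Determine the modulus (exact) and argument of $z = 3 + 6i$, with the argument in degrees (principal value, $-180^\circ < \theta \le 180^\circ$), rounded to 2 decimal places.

|z| = sqrt(3^2 + 6^2) = sqrt(45)
arg(z) = arctan(b/a) = arctan(6/3) (quadrant-adjusted) = 63.43°


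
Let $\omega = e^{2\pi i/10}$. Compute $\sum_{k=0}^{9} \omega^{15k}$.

Let ζ = ω^15 = e^(2πi·15/10). Since 10 ∤ 15, ζ ≠ 1.
Sum = Σ_{k=0}^{9} ζ^k = (ζ^10 - 1)/(ζ - 1) = (ω^{15·10} - 1)/(ζ - 1) = (1 - 1)/(ζ - 1) = 0


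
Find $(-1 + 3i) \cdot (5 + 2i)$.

(a1*a2 - b1*b2) + (a1*b2 + b1*a2)i
= (-5 - 6) + (-2 + 15)i
= -11 + 13i


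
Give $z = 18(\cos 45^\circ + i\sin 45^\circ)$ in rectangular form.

a = r cos θ = 18 * sqrt(2)/2 = 9*sqrt(2)
b = r sin θ = 18 * sqrt(2)/2 = 9*sqrt(2)
z = 9*sqrt(2) + 9*sqrt(2)i


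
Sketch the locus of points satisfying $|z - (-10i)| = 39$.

|z - z0| = r describes a circle centered at z0 with radius r
Here z0 = -10i and r = 39
Locus: Circle centered at (0, -10) with radius 39


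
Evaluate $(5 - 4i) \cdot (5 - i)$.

(a1*a2 - b1*b2) + (a1*b2 + b1*a2)i
= (25 - 4) + (-5 + (-20))i
= 21 - 25i


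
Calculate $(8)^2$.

(a + bi)^2 = a^2 - b^2 + 2abi
= 8^2 - 0^2 + 2*8*0i
= 64


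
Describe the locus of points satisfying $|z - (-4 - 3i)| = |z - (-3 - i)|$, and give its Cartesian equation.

|z - z1| = |z - z2| means z is equidistant from z1 and z2,
i.e. the perpendicular bisector of the segment from (-4, -3) to (-3, -1) (midpoint (-7/2, -2)).
With z = x + yi, square both sides:
(x - (-4))^2 + (y - (-3))^2 = (x - (-3))^2 + (y - (-1))^2
The x^2 and y^2 terms cancel: 2x + 4y = 10 - 25 = -15
Simplify: 2x + 4y = -15
Locus: Perpendicular bisector of the segment from (-4, -3) to (-3, -1): the line 2x + 4y = -15


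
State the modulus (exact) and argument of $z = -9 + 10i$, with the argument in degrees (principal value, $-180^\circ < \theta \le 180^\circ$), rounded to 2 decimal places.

|z| = sqrt((-9)^2 + 10^2) = sqrt(181)
arg(z) = arctan(b/a) = arctan(10/-9) (quadrant-adjusted) = 131.99°


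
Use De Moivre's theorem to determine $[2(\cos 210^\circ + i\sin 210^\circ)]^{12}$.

By De Moivre: z^n = r^n(cos(nθ) + i sin(nθ))
= 2^12(cos(12*210°) + i sin(12*210°))
= 4096(cos 0° + i sin 0°)
= 4096


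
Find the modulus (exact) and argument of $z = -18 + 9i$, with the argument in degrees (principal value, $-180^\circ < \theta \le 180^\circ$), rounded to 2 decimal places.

|z| = sqrt((-18)^2 + 9^2) = sqrt(405)
arg(z) = arctan(b/a) = arctan(9/-18) (quadrant-adjusted) = 153.43°


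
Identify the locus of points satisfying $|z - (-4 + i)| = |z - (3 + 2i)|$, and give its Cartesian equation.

|z - z1| = |z - z2| means z is equidistant from z1 and z2,
i.e. the perpendicular bisector of the segment from (-4, 1) to (3, 2) (midpoint (-1/2, 3/2)).
With z = x + yi, square both sides:
(x - (-4))^2 + (y - 1)^2 = (x - 3)^2 + (y - 2)^2
The x^2 and y^2 terms cancel: 14x + 2y = 13 - 17 = -4
Simplify: 7x + y = -2
Locus: Perpendicular bisector of the segment from (-4, 1) to (3, 2): the line 7x + y = -2


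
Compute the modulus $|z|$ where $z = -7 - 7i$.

|z| = sqrt(a^2 + b^2) = sqrt((-7)^2 + (-7)^2) = sqrt(98) = sqrt(98)


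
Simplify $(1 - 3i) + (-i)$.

(1 + 0) + (-3 + (-1))i = 1 - 4i


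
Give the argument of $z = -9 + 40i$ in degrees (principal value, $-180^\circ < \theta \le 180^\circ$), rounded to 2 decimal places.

θ = arctan(b/a) = arctan(40/-9) (quadrant-adjusted) = 102.68°


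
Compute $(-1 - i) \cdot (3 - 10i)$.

(a1*a2 - b1*b2) + (a1*b2 + b1*a2)i
= (-3 - 10) + (10 + (-3))i
= -13 + 7i


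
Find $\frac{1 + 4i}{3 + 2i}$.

Multiply numerator and denominator by conjugate (3 - 2i):
= (1 + 4i)(3 - 2i) / (3^2 + 2^2)
= (11 + 10i) / 13
= 11/13 + (10/13)i


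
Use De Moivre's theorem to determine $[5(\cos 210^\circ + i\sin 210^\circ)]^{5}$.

By De Moivre: z^n = r^n(cos(nθ) + i sin(nθ))
= 5^5(cos(5*210°) + i sin(5*210°))
= 3125(cos 330° + i sin 330°)
= 3125*sqrt(3)/2 - (3125/2)i


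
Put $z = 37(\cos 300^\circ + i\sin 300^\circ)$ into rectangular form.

a = r cos θ = 37 * 1/2 = 37/2
b = r sin θ = 37 * -sqrt(3)/2 = -37*sqrt(3)/2
z = 37/2 - (37*sqrt(3)/2)i


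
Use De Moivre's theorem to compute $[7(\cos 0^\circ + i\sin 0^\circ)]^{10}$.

By De Moivre: z^n = r^n(cos(nθ) + i sin(nθ))
= 7^10(cos(10*0°) + i sin(10*0°))
= 282475249(cos 0° + i sin 0°)
= 282475249


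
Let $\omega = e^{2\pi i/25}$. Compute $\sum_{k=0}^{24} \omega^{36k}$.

Let ζ = ω^36 = e^(2πi·36/25). Since 25 ∤ 36, ζ ≠ 1.
Sum = Σ_{k=0}^{24} ζ^k = (ζ^25 - 1)/(ζ - 1) = (ω^{36·25} - 1)/(ζ - 1) = (1 - 1)/(ζ - 1) = 0


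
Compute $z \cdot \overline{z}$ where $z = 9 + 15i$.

z * conjugate(z) = |z|^2 = a^2 + b^2
= 9^2 + 15^2 = 306


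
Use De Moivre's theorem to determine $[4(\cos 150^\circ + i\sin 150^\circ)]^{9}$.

By De Moivre: z^n = r^n(cos(nθ) + i sin(nθ))
= 4^9(cos(9*150°) + i sin(9*150°))
= 262144(cos 270° + i sin 270°)
= -262144i


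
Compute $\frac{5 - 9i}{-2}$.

Divisor is real, so divide each part by -2:
= -5/2 + (9/2)i


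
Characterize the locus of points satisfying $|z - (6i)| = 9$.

|z - z0| = r describes a circle centered at z0 with radius r
Here z0 = 6i and r = 9
Locus: Circle centered at (0, 6) with radius 9


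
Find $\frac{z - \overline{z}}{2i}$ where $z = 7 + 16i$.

z - conjugate(z) = 2bi
(z - conjugate(z))/(2i) = 2bi/(2i) = b = 16


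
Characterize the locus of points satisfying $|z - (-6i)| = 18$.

|z - z0| = r describes a circle centered at z0 with radius r
Here z0 = -6i and r = 18
Locus: Circle centered at (0, -6) with radius 18


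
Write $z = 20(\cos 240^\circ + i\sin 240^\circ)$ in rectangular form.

a = r cos θ = 20 * -1/2 = -10
b = r sin θ = 20 * -sqrt(3)/2 = -10*sqrt(3)
z = -10 - 10*sqrt(3)i


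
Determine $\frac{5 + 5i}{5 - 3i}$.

Multiply numerator and denominator by conjugate (5 + 3i):
= (5 + 5i)(5 + 3i) / (5^2 + (-3)^2)
= (10 + 40i) / 34
Divide through by 2: (5 + 20i) / 17
= 5/17 + (20/17)i


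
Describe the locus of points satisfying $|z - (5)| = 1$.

|z - z0| = r describes a circle centered at z0 with radius r
Here z0 = 5 and r = 1
Locus: Circle centered at (5, 0) with radius 1


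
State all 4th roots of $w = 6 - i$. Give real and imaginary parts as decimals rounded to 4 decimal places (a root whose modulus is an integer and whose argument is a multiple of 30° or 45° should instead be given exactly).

|w| = sqrt(37) ≈ 6.082763, arg(w) ≈ 350.537678°
Root modulus = sqrt(37)^(1/4) ≈ 1.570454
Root arguments: θ_k = (arg(w) + 360°k)/4 for k = 0, 1, ..., 3
Compute each root as (root modulus)(cos θ_k + i sin θ_k) using full-precision intermediates, then round to 4 decimal places.
Roots: 0.0648 + 1.5691i, -1.5691 + 0.0648i, -0.0648 - 1.5691i, 1.5691 - 0.0648i


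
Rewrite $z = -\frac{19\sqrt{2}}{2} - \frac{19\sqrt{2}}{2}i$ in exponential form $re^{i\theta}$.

r = |z| = sqrt((-19*sqrt(2)/2)^2 + (-19*sqrt(2)/2)^2) = sqrt(361/2 + 361/2) = sqrt(361) = 19
θ = arctan(b/a) = arctan(-13.435/-13.435) (quadrant-adjusted) = -135° = -3π/4
z = 19e^(-i*3π/4)


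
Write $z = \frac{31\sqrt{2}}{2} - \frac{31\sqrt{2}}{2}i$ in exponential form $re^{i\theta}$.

r = |z| = sqrt((31*sqrt(2)/2)^2 + (-31*sqrt(2)/2)^2) = sqrt(961/2 + 961/2) = sqrt(961) = 31
θ = arctan(b/a) = arctan(-21.9203/21.9203) (quadrant-adjusted) = -45° = -π/4
z = 31e^(-i*π/4)


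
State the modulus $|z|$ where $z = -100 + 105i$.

|z| = sqrt(a^2 + b^2) = sqrt((-100)^2 + 105^2) = sqrt(21025) = 145


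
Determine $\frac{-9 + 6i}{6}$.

Divisor is real, so divide each part by 6:
= -3/2 + i


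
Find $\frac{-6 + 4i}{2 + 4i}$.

Multiply numerator and denominator by conjugate (2 - 4i):
= (-6 + 4i)(2 - 4i) / (2^2 + 4^2)
= (4 + 32i) / 20
Divide through by 4: (1 + 8i) / 5
= 1/5 + (8/5)i


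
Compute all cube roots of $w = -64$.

|w| = 64, arg(w) = 180°
Root modulus = 64^(1/3) = 4
Root arguments: θ_k = (180° + 360°k)/3 for k = 0, 1, ..., 2
Roots: 2 + 2*sqrt(3)i, -4, 2 - 2*sqrt(3)i


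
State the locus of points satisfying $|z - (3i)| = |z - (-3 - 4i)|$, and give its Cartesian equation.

|z - z1| = |z - z2| means z is equidistant from z1 and z2,
i.e. the perpendicular bisector of the segment from (0, 3) to (-3, -4) (midpoint (-3/2, -1/2)).
With z = x + yi, square both sides:
(x - 0)^2 + (y - 3)^2 = (x - (-3))^2 + (y - (-4))^2
The x^2 and y^2 terms cancel: -6x + (-14)y = 25 - 9 = 16
Simplify: 3x + 7y = -8
Locus: Perpendicular bisector of the segment from (0, 3) to (-3, -4): the line 3x + 7y = -8


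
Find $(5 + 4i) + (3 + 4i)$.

(5 + 3) + (4 + 4)i = 8 + 8i


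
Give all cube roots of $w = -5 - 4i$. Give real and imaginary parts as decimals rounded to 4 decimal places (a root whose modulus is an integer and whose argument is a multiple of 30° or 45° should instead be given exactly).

|w| = sqrt(41) ≈ 6.403124, arg(w) ≈ 218.659808°
Root modulus = sqrt(41)^(1/3) ≈ 1.856938
Root arguments: θ_k = (arg(w) + 360°k)/3 for k = 0, 1, ..., 2
Compute each root as (root modulus)(cos θ_k + i sin θ_k) using full-precision intermediates, then round to 4 decimal places.
Roots: 0.5464 + 1.7747i, -1.8102 - 0.4141i, 1.2637 - 1.3606i


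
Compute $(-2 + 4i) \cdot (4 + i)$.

(a1*a2 - b1*b2) + (a1*b2 + b1*a2)i
= (-8 - 4) + (-2 + 16)i
= -12 + 14i


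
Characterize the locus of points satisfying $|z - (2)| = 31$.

|z - z0| = r describes a circle centered at z0 with radius r
Here z0 = 2 and r = 31
Locus: Circle centered at (2, 0) with radius 31


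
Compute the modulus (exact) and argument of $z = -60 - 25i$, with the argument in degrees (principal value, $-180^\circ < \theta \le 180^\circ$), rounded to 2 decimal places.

|z| = sqrt((-60)^2 + (-25)^2) = 65
arg(z) = arctan(b/a) = arctan(-25/-60) (quadrant-adjusted) = -157.38°


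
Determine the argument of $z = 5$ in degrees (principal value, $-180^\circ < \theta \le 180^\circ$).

b = 0 and a > 0, so z lies on the positive real axis: θ = 0°


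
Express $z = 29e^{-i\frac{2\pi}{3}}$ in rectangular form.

a = r cos θ = 29 * -1/2 = -29/2
b = r sin θ = 29 * -sqrt(3)/2 = -29*sqrt(3)/2
z = -29/2 - (29*sqrt(3)/2)i


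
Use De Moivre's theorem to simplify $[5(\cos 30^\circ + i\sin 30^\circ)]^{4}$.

By De Moivre: z^n = r^n(cos(nθ) + i sin(nθ))
= 5^4(cos(4*30°) + i sin(4*30°))
= 625(cos 120° + i sin 120°)
= -625/2 + (625*sqrt(3)/2)i


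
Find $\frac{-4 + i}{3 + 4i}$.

Multiply numerator and denominator by conjugate (3 - 4i):
= (-4 + i)(3 - 4i) / (3^2 + 4^2)
= (-8 + 19i) / 25
= -8/25 + (19/25)i


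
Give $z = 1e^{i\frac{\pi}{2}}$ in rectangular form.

a = r cos θ = 1 * 0 = 0
b = r sin θ = 1 * 1 = 1
z = i


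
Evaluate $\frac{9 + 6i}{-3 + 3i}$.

Multiply numerator and denominator by conjugate (-3 - 3i):
= (9 + 6i)(-3 - 3i) / ((-3)^2 + 3^2)
= (-9 - 45i) / 18
Divide through by 9: (-1 - 5i) / 2
= -1/2 - (5/2)i


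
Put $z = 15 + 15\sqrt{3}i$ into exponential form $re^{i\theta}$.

r = |z| = sqrt((15)^2 + (15*sqrt(3))^2) = sqrt(225 + 675) = sqrt(900) = 30
θ = arctan(b/a) = arctan(25.9808/15) (quadrant-adjusted) = 60° = π/3
z = 30e^(i*π/3)


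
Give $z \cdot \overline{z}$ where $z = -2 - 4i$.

z * conjugate(z) = |z|^2 = a^2 + b^2
= (-2)^2 + (-4)^2 = 20


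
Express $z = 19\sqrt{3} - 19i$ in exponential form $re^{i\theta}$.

r = |z| = sqrt((19*sqrt(3))^2 + (-19)^2) = sqrt(1083 + 361) = sqrt(1444) = 38
θ = arctan(b/a) = arctan(-19/32.909) (quadrant-adjusted) = -30° = -π/6
z = 38e^(-i*π/6)


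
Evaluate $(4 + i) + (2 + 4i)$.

(4 + 2) + (1 + 4)i = 6 + 5i


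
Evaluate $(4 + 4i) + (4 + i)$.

(4 + 4) + (4 + 1)i = 8 + 5i


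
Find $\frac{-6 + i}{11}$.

Divisor is real, so divide each part by 11:
= -6/11 + (1/11)i


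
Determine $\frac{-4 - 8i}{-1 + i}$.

Multiply numerator and denominator by conjugate (-1 - i):
= (-4 - 8i)(-1 - i) / ((-1)^2 + 1^2)
= (-4 + 12i) / 2
= -2 + 6i


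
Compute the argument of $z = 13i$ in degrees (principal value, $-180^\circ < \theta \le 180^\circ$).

a = 0 and b > 0, so z lies on the positive imaginary axis: θ = 90°


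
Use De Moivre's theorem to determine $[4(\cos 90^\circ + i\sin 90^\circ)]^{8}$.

By De Moivre: z^n = r^n(cos(nθ) + i sin(nθ))
= 4^8(cos(8*90°) + i sin(8*90°))
= 65536(cos 0° + i sin 0°)
= 65536


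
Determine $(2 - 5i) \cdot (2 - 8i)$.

(a1*a2 - b1*b2) + (a1*b2 + b1*a2)i
= (4 - 40) + (-16 + (-10))i
= -36 - 26i


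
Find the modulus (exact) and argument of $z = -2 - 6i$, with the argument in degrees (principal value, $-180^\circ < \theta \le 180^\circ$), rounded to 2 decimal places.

|z| = sqrt((-2)^2 + (-6)^2) = sqrt(40)
arg(z) = arctan(b/a) = arctan(-6/-2) (quadrant-adjusted) = -108.43°


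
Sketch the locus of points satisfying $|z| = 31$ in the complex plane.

|z| = 31 means sqrt(x^2 + y^2) = 31
This is a circle of radius 31 centered at the origin


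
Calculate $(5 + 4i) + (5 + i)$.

(5 + 5) + (4 + 1)i = 10 + 5i


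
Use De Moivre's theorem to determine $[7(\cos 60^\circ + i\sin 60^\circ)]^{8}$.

By De Moivre: z^n = r^n(cos(nθ) + i sin(nθ))
= 7^8(cos(8*60°) + i sin(8*60°))
= 5764801(cos 120° + i sin 120°)
= -5764801/2 + (5764801*sqrt(3)/2)i


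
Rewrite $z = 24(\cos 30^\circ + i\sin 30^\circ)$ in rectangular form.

a = r cos θ = 24 * sqrt(3)/2 = 12*sqrt(3)
b = r sin θ = 24 * 1/2 = 12
z = 12*sqrt(3) + 12i


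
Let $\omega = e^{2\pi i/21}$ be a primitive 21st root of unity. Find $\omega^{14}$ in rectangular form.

ω^14 = e^(2πi·14/21) = e^(i·4π/3)
= cos(4π/3) + i sin(4π/3)
= -1/2 - (sqrt(3)/2)i


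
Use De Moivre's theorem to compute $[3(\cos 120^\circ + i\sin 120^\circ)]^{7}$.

By De Moivre: z^n = r^n(cos(nθ) + i sin(nθ))
= 3^7(cos(7*120°) + i sin(7*120°))
= 2187(cos 120° + i sin 120°)
= -2187/2 + (2187*sqrt(3)/2)i


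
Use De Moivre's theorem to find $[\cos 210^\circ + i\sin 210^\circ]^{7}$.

By De Moivre: z^n = r^n(cos(nθ) + i sin(nθ))
= 1^7(cos(7*210°) + i sin(7*210°))
= 1(cos 30° + i sin 30°)
= sqrt(3)/2 + (1/2)i


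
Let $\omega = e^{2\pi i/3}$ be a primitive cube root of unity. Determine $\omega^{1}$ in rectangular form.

ω^1 = e^(2πi·1/3) = e^(i·2π/3)
= cos(2π/3) + i sin(2π/3)
= -1/2 + (sqrt(3)/2)i


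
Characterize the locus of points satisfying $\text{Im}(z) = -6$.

Im(z) = y where z = x + yi; the equation y = -6 is satisfied by all points with that y-coordinate
Locus: Horizontal line y = -6


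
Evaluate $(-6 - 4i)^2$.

(a + bi)^2 = a^2 - b^2 + 2abi
= (-6)^2 - (-4)^2 + 2*(-6)*(-4)i
= 20 + 48i


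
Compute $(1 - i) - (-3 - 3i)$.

(1 - (-3)) + (-1 - (-3))i = 4 + 2i


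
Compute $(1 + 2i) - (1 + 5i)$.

(1 - 1) + (2 - 5)i = -3i


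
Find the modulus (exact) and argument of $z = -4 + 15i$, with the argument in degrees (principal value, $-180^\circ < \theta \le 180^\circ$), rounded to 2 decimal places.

|z| = sqrt((-4)^2 + 15^2) = sqrt(241)
arg(z) = arctan(b/a) = arctan(15/-4) (quadrant-adjusted) = 104.93°


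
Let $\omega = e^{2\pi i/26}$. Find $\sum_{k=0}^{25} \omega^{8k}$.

Let ζ = ω^8 = e^(2πi·8/26). Since 26 ∤ 8, ζ ≠ 1.
Sum = Σ_{k=0}^{25} ζ^k = (ζ^26 - 1)/(ζ - 1) = (ω^{8·26} - 1)/(ζ - 1) = (1 - 1)/(ζ - 1) = 0


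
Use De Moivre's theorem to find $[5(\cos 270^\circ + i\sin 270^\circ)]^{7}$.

By De Moivre: z^n = r^n(cos(nθ) + i sin(nθ))
= 5^7(cos(7*270°) + i sin(7*270°))
= 78125(cos 90° + i sin 90°)
= 78125i


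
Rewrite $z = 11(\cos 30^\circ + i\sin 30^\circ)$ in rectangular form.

a = r cos θ = 11 * sqrt(3)/2 = 11*sqrt(3)/2
b = r sin θ = 11 * 1/2 = 11/2
z = 11*sqrt(3)/2 + (11/2)i


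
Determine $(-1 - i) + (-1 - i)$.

(-1 + (-1)) + (-1 + (-1))i = -2 - 2i


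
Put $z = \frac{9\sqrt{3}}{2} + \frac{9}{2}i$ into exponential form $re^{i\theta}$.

r = |z| = sqrt((9*sqrt(3)/2)^2 + (9/2)^2) = sqrt(243/4 + 81/4) = sqrt(81) = 9
θ = arctan(b/a) = arctan(4.5/7.7942) (quadrant-adjusted) = 30° = π/6
z = 9e^(i*π/6)


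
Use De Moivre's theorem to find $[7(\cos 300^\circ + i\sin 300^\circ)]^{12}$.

By De Moivre: z^n = r^n(cos(nθ) + i sin(nθ))
= 7^12(cos(12*300°) + i sin(12*300°))
= 13841287201(cos 0° + i sin 0°)
= 13841287201


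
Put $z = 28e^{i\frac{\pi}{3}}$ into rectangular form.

a = r cos θ = 28 * 1/2 = 14
b = r sin θ = 28 * sqrt(3)/2 = 14*sqrt(3)
z = 14 + 14*sqrt(3)i


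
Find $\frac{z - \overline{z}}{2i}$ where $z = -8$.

z - conjugate(z) = 2bi
(z - conjugate(z))/(2i) = 2bi/(2i) = b = 0


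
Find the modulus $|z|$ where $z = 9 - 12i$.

|z| = sqrt(a^2 + b^2) = sqrt(9^2 + (-12)^2) = sqrt(225) = 15


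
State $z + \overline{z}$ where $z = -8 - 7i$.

z + conjugate(z) = (a + bi) + (a - bi) = 2a
= 2 * (-8) = -16


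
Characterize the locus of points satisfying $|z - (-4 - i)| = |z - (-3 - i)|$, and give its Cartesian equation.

|z - z1| = |z - z2| means z is equidistant from z1 and z2,
i.e. the perpendicular bisector of the segment from (-4, -1) to (-3, -1) (midpoint (-7/2, -1)).
With z = x + yi, square both sides:
(x - (-4))^2 + (y - (-1))^2 = (x - (-3))^2 + (y - (-1))^2
The x^2 and y^2 terms cancel: 2x + 0y = 10 - 17 = -7
Simplify: x = -7/2
Locus: Perpendicular bisector of the segment from (-4, -1) to (-3, -1): the line x = -7/2


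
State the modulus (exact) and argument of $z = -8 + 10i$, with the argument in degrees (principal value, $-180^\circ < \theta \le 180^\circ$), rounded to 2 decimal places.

|z| = sqrt((-8)^2 + 10^2) = sqrt(164)
arg(z) = arctan(b/a) = arctan(10/-8) (quadrant-adjusted) = 128.66°


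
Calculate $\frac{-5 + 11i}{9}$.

Divisor is real, so divide each part by 9:
= -5/9 + (11/9)i


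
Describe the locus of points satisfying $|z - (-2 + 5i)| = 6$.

|z - z0| = r describes a circle centered at z0 with radius r
Here z0 = -2 + 5i and r = 6
Locus: Circle centered at (-2, 5) with radius 6


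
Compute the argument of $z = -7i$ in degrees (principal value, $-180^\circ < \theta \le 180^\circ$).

a = 0 and b < 0, so z lies on the negative imaginary axis: θ = -90°


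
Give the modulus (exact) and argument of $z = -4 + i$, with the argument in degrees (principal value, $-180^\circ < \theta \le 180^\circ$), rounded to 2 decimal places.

|z| = sqrt((-4)^2 + 1^2) = sqrt(17)
arg(z) = arctan(b/a) = arctan(1/-4) (quadrant-adjusted) = 165.96°


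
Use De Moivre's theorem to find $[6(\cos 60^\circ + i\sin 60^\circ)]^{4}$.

By De Moivre: z^n = r^n(cos(nθ) + i sin(nθ))
= 6^4(cos(4*60°) + i sin(4*60°))
= 1296(cos 240° + i sin 240°)
= -648 - 648*sqrt(3)i


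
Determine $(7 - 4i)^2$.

(a + bi)^2 = a^2 - b^2 + 2abi
= 7^2 - (-4)^2 + 2*7*(-4)i
= 33 - 56i


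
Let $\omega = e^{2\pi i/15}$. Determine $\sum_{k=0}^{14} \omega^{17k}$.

Let ζ = ω^17 = e^(2πi·17/15). Since 15 ∤ 17, ζ ≠ 1.
Sum = Σ_{k=0}^{14} ζ^k = (ζ^15 - 1)/(ζ - 1) = (ω^{17·15} - 1)/(ζ - 1) = (1 - 1)/(ζ - 1) = 0


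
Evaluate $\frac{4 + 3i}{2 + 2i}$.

Multiply numerator and denominator by conjugate (2 - 2i):
= (4 + 3i)(2 - 2i) / (2^2 + 2^2)
= (14 - 2i) / 8
Divide through by 2: (7 - i) / 4
= 7/4 - (1/4)i


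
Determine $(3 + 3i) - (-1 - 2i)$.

(3 - (-1)) + (3 - (-2))i = 4 + 5i


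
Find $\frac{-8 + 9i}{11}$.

Divisor is real, so divide each part by 11:
= -8/11 + (9/11)i


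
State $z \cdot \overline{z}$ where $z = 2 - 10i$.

z * conjugate(z) = |z|^2 = a^2 + b^2
= 2^2 + (-10)^2 = 104


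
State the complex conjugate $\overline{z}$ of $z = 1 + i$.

If z = a + bi, then conjugate(z) = a - bi
conjugate(1 + i) = 1 - i


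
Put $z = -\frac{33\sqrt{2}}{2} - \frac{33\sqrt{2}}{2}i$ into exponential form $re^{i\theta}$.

r = |z| = sqrt((-33*sqrt(2)/2)^2 + (-33*sqrt(2)/2)^2) = sqrt(1089/2 + 1089/2) = sqrt(1089) = 33
θ = arctan(b/a) = arctan(-23.3345/-23.3345) (quadrant-adjusted) = 225° = 5π/4
z = 33e^(i*5π/4)


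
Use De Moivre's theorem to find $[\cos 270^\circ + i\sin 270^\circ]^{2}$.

By De Moivre: z^n = r^n(cos(nθ) + i sin(nθ))
= 1^2(cos(2*270°) + i sin(2*270°))
= 1(cos 180° + i sin 180°)
= -1


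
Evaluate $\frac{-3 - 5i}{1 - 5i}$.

Multiply numerator and denominator by conjugate (1 + 5i):
= (-3 - 5i)(1 + 5i) / (1^2 + (-5)^2)
= (22 - 20i) / 26
Divide through by 2: (11 - 10i) / 13
= 11/13 - (10/13)i


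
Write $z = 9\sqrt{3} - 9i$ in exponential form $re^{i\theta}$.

r = |z| = sqrt((9*sqrt(3))^2 + (-9)^2) = sqrt(243 + 81) = sqrt(324) = 18
θ = arctan(b/a) = arctan(-9/15.5885) (quadrant-adjusted) = -30° = -π/6
z = 18e^(-i*π/6)


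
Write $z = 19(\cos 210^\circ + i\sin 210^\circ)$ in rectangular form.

a = r cos θ = 19 * -sqrt(3)/2 = -19*sqrt(3)/2
b = r sin θ = 19 * -1/2 = -19/2
z = -19*sqrt(3)/2 - (19/2)i


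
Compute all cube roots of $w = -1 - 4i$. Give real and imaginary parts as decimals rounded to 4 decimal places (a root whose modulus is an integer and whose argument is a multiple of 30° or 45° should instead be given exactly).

|w| = sqrt(17) ≈ 4.123106, arg(w) ≈ 255.963757°
Root modulus = sqrt(17)^(1/3) ≈ 1.603522
Root arguments: θ_k = (arg(w) + 360°k)/3 for k = 0, 1, ..., 2
Compute each root as (root modulus)(cos θ_k + i sin θ_k) using full-precision intermediates, then round to 4 decimal places.
Roots: 0.1308 + 1.5982i, -1.4495 - 0.6858i, 1.3187 - 0.9124i


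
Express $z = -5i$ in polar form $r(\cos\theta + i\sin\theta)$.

r = |z| = sqrt(a^2 + b^2) = sqrt((0)^2 + (-5)^2) = sqrt(0 + 25) = sqrt(25) = 5
a = 0 and b < 0, so z lies on the negative imaginary axis: θ = 270°
z = 5(cos 270° + i sin 270°)


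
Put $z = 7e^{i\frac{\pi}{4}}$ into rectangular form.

a = r cos θ = 7 * sqrt(2)/2 = 7*sqrt(2)/2
b = r sin θ = 7 * sqrt(2)/2 = 7*sqrt(2)/2
z = 7*sqrt(2)/2 + (7*sqrt(2)/2)i


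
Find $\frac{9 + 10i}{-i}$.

Multiply numerator and denominator by conjugate (i):
= (9 + 10i)(i) / (0^2 + (-1)^2)
= (-10 + 9i) / 1
= -10 + 9i


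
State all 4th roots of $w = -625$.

|w| = 625, arg(w) = 180°
Root modulus = 625^(1/4) = 5
Root arguments: θ_k = (180° + 360°k)/4 for k = 0, 1, ..., 3
Roots: 5*sqrt(2)/2 + (5*sqrt(2)/2)i, -5*sqrt(2)/2 + (5*sqrt(2)/2)i, -5*sqrt(2)/2 - (5*sqrt(2)/2)i, 5*sqrt(2)/2 - (5*sqrt(2)/2)i


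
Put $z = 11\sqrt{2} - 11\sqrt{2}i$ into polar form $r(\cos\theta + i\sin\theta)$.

r = |z| = sqrt(a^2 + b^2) = sqrt((11*sqrt(2))^2 + (-11*sqrt(2))^2) = sqrt(242 + 242) = sqrt(484) = 22
θ = arctan(b/a) = arctan(-15.5563/15.5563) (quadrant-adjusted) = 315°
z = 22(cos 315° + i sin 315°)


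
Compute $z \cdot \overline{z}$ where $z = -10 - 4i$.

z * conjugate(z) = |z|^2 = a^2 + b^2
= (-10)^2 + (-4)^2 = 116


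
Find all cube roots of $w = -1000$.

|w| = 1000, arg(w) = 180°
Root modulus = 1000^(1/3) = 10
Root arguments: θ_k = (180° + 360°k)/3 for k = 0, 1, ..., 2
Roots: 5 + 5*sqrt(3)i, -10, 5 - 5*sqrt(3)i


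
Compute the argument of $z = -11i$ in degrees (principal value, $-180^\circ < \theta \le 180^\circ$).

a = 0 and b < 0, so z lies on the negative imaginary axis: θ = -90°


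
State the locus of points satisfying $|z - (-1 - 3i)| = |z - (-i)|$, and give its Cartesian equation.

|z - z1| = |z - z2| means z is equidistant from z1 and z2,
i.e. the perpendicular bisector of the segment from (-1, -3) to (0, -1) (midpoint (-1/2, -2)).
With z = x + yi, square both sides:
(x - (-1))^2 + (y - (-3))^2 = (x - 0)^2 + (y - (-1))^2
The x^2 and y^2 terms cancel: 2x + 4y = 1 - 10 = -9
Simplify: 2x + 4y = -9
Locus: Perpendicular bisector of the segment from (-1, -3) to (0, -1): the line 2x + 4y = -9


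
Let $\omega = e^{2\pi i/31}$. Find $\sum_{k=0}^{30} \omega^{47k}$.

Let ζ = ω^47 = e^(2πi·47/31). Since 31 ∤ 47, ζ ≠ 1.
Sum = Σ_{k=0}^{30} ζ^k = (ζ^31 - 1)/(ζ - 1) = (ω^{47·31} - 1)/(ζ - 1) = (1 - 1)/(ζ - 1) = 0


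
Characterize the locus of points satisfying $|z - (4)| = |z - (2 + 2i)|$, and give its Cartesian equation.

|z - z1| = |z - z2| means z is equidistant from z1 and z2,
i.e. the perpendicular bisector of the segment from (4, 0) to (2, 2) (midpoint (3, 1)).
With z = x + yi, square both sides:
(x - 4)^2 + (y - 0)^2 = (x - 2)^2 + (y - 2)^2
The x^2 and y^2 terms cancel: -4x + 4y = 8 - 16 = -8
Simplify: x - y = 2
Locus: Perpendicular bisector of the segment from (4, 0) to (2, 2): the line x - y = 2


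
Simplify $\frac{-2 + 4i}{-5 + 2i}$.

Multiply numerator and denominator by conjugate (-5 - 2i):
= (-2 + 4i)(-5 - 2i) / ((-5)^2 + 2^2)
= (18 - 16i) / 29
= 18/29 - (16/29)i


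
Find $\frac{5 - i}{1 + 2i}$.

Multiply numerator and denominator by conjugate (1 - 2i):
= (5 - i)(1 - 2i) / (1^2 + 2^2)
= (3 - 11i) / 5
= 3/5 - (11/5)i


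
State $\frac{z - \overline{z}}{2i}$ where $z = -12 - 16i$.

z - conjugate(z) = 2bi
(z - conjugate(z))/(2i) = 2bi/(2i) = b = -16


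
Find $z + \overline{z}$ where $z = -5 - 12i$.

z + conjugate(z) = (a + bi) + (a - bi) = 2a
= 2 * (-5) = -10


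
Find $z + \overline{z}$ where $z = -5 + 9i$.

z + conjugate(z) = (a + bi) + (a - bi) = 2a
= 2 * (-5) = -10


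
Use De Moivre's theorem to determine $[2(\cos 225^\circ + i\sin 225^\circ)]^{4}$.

By De Moivre: z^n = r^n(cos(nθ) + i sin(nθ))
= 2^4(cos(4*225°) + i sin(4*225°))
= 16(cos 180° + i sin 180°)
= -16


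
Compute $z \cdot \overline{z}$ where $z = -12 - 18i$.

z * conjugate(z) = |z|^2 = a^2 + b^2
= (-12)^2 + (-18)^2 = 468


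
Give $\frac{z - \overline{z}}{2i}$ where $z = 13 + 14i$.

z - conjugate(z) = 2bi
(z - conjugate(z))/(2i) = 2bi/(2i) = b = 14


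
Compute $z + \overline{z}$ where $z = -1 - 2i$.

z + conjugate(z) = (a + bi) + (a - bi) = 2a
= 2 * (-1) = -2


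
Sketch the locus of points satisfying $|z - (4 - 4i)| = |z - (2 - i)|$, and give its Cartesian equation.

|z - z1| = |z - z2| means z is equidistant from z1 and z2,
i.e. the perpendicular bisector of the segment from (4, -4) to (2, -1) (midpoint (3, -5/2)).
With z = x + yi, square both sides:
(x - 4)^2 + (y - (-4))^2 = (x - 2)^2 + (y - (-1))^2
The x^2 and y^2 terms cancel: -4x + 6y = 5 - 32 = -27
Simplify: 4x - 6y = 27
Locus: Perpendicular bisector of the segment from (4, -4) to (2, -1): the line 4x - 6y = 27


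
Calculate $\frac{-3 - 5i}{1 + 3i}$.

Multiply numerator and denominator by conjugate (1 - 3i):
= (-3 - 5i)(1 - 3i) / (1^2 + 3^2)
= (-18 + 4i) / 10
Divide through by 2: (-9 + 2i) / 5
= -9/5 + (2/5)i


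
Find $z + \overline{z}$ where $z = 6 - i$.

z + conjugate(z) = (a + bi) + (a - bi) = 2a
= 2 * 6 = 12


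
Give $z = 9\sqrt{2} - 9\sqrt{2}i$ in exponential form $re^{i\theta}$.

r = |z| = sqrt((9*sqrt(2))^2 + (-9*sqrt(2))^2) = sqrt(162 + 162) = sqrt(324) = 18
θ = arctan(b/a) = arctan(-12.7279/12.7279) (quadrant-adjusted) = -45° = -π/4
z = 18e^(-i*π/4)


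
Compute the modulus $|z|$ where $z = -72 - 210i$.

|z| = sqrt(a^2 + b^2) = sqrt((-72)^2 + (-210)^2) = sqrt(49284) = 222


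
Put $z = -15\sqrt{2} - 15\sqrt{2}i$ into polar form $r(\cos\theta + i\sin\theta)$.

r = |z| = sqrt(a^2 + b^2) = sqrt((-15*sqrt(2))^2 + (-15*sqrt(2))^2) = sqrt(450 + 450) = sqrt(900) = 30
θ = arctan(b/a) = arctan(-21.2132/-21.2132) (quadrant-adjusted) = 225°
z = 30(cos 225° + i sin 225°)


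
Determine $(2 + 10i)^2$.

(a + bi)^2 = a^2 - b^2 + 2abi
= 2^2 - 10^2 + 2*2*10i
= -96 + 40i


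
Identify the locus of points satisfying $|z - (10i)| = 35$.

|z - z0| = r describes a circle centered at z0 with radius r
Here z0 = 10i and r = 35
Locus: Circle centered at (0, 10) with radius 35


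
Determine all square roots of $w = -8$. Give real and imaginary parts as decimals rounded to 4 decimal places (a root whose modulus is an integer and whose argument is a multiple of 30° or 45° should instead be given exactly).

|w| = 8, arg(w) = 180°
Root modulus = 8^(1/2) ≈ 2.828427
Root arguments: θ_k = (180° + 360°k)/2 for k = 0, 1, ..., 1
Compute each root as (root modulus)(cos θ_k + i sin θ_k) using full-precision intermediates, then round to 4 decimal places.
Roots: 2.8284i, -2.8284i


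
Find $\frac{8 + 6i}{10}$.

Divisor is real, so divide each part by 10:
= 4/5 + (3/5)i


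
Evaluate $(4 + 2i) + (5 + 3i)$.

(4 + 5) + (2 + 3)i = 9 + 5i


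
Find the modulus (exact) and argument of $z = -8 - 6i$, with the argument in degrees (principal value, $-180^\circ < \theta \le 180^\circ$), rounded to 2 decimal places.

|z| = sqrt((-8)^2 + (-6)^2) = 10
arg(z) = arctan(b/a) = arctan(-6/-8) (quadrant-adjusted) = -143.13°


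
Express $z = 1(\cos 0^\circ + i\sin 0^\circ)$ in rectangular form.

a = r cos θ = 1 * 1 = 1
b = r sin θ = 1 * 0 = 0
z = 1


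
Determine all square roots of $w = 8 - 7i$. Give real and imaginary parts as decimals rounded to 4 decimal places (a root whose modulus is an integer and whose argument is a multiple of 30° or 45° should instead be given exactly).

|w| = sqrt(113) ≈ 10.630146, arg(w) ≈ 318.814075°
Root modulus = sqrt(113)^(1/2) ≈ 3.260390
Root arguments: θ_k = (arg(w) + 360°k)/2 for k = 0, 1, ..., 1
Compute each root as (root modulus)(cos θ_k + i sin θ_k) using full-precision intermediates, then round to 4 decimal places.
Roots: -3.0521 + 1.1468i, 3.0521 - 1.1468i


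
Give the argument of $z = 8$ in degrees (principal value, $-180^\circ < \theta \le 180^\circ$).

b = 0 and a > 0, so z lies on the positive real axis: θ = 0°


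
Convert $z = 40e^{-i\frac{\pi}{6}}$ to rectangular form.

a = r cos θ = 40 * sqrt(3)/2 = 20*sqrt(3)
b = r sin θ = 40 * -1/2 = -20
z = 20*sqrt(3) - 20i


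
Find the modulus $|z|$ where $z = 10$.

|z| = sqrt(a^2 + b^2) = sqrt(10^2 + 0^2) = sqrt(100) = 10


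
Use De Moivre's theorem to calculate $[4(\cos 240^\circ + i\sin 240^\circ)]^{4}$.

By De Moivre: z^n = r^n(cos(nθ) + i sin(nθ))
= 4^4(cos(4*240°) + i sin(4*240°))
= 256(cos 240° + i sin 240°)
= -128 - 128*sqrt(3)i


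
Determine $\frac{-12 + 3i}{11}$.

Divisor is real, so divide each part by 11:
= -12/11 + (3/11)i


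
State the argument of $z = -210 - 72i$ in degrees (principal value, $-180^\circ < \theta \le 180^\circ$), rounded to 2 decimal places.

θ = arctan(b/a) = arctan(-72/-210) (quadrant-adjusted) = -161.08°


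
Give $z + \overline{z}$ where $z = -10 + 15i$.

z + conjugate(z) = (a + bi) + (a - bi) = 2a
= 2 * (-10) = -20


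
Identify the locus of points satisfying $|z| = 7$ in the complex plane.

|z| = 7 means sqrt(x^2 + y^2) = 7
This is a circle of radius 7 centered at the origin


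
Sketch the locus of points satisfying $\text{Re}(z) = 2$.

Re(z) = x where z = x + yi; the equation x = 2 is satisfied by all points with that x-coordinate
Locus: Vertical line x = 2


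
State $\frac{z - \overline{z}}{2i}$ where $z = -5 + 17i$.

z - conjugate(z) = 2bi
(z - conjugate(z))/(2i) = 2bi/(2i) = b = 17


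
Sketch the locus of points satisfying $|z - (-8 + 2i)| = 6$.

|z - z0| = r describes a circle centered at z0 with radius r
Here z0 = -8 + 2i and r = 6
Locus: Circle centered at (-8, 2) with radius 6


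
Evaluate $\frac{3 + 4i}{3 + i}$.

Multiply numerator and denominator by conjugate (3 - i):
= (3 + 4i)(3 - i) / (3^2 + 1^2)
= (13 + 9i) / 10
= 13/10 + (9/10)i


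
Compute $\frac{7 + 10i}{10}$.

Divisor is real, so divide each part by 10:
= 7/10 + i


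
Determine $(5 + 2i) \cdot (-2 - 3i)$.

(a1*a2 - b1*b2) + (a1*b2 + b1*a2)i
= (-10 - (-6)) + (-15 + (-4))i
= -4 - 19i


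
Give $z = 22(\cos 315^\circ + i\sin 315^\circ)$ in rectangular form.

a = r cos θ = 22 * sqrt(2)/2 = 11*sqrt(2)
b = r sin θ = 22 * -sqrt(2)/2 = -11*sqrt(2)
z = 11*sqrt(2) - 11*sqrt(2)i


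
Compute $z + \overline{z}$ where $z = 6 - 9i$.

z + conjugate(z) = (a + bi) + (a - bi) = 2a
= 2 * 6 = 12


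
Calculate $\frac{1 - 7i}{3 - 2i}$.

Multiply numerator and denominator by conjugate (3 + 2i):
= (1 - 7i)(3 + 2i) / (3^2 + (-2)^2)
= (17 - 19i) / 13
= 17/13 - (19/13)i


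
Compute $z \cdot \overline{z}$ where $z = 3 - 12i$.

z * conjugate(z) = |z|^2 = a^2 + b^2
= 3^2 + (-12)^2 = 153


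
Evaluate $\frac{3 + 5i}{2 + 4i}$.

Multiply numerator and denominator by conjugate (2 - 4i):
= (3 + 5i)(2 - 4i) / (2^2 + 4^2)
= (26 - 2i) / 20
Divide through by 2: (13 - i) / 10
= 13/10 - (1/10)i


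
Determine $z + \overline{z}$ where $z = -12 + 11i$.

z + conjugate(z) = (a + bi) + (a - bi) = 2a
= 2 * (-12) = -24


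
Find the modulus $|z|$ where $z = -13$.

|z| = sqrt(a^2 + b^2) = sqrt((-13)^2 + 0^2) = sqrt(169) = 13


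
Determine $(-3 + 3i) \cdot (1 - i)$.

(a1*a2 - b1*b2) + (a1*b2 + b1*a2)i
= (-3 - (-3)) + (3 + 3)i
= 6i


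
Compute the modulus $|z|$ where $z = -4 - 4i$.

|z| = sqrt(a^2 + b^2) = sqrt((-4)^2 + (-4)^2) = sqrt(32) = sqrt(32)


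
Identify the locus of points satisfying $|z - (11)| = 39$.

|z - z0| = r describes a circle centered at z0 with radius r
Here z0 = 11 and r = 39
Locus: Circle centered at (11, 0) with radius 39


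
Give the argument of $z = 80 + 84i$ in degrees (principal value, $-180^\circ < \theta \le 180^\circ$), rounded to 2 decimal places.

θ = arctan(b/a) = arctan(84/80) (quadrant-adjusted) = 46.40°


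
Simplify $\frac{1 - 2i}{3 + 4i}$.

Multiply numerator and denominator by conjugate (3 - 4i):
= (1 - 2i)(3 - 4i) / (3^2 + 4^2)
= (-5 - 10i) / 25
Divide through by 5: (-1 - 2i) / 5
= -1/5 - (2/5)i


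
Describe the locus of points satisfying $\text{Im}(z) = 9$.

Im(z) = y where z = x + yi; the equation y = 9 is satisfied by all points with that y-coordinate
Locus: Horizontal line y = 9


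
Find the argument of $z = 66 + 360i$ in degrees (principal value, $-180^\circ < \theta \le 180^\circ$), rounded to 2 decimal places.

θ = arctan(b/a) = arctan(360/66) (quadrant-adjusted) = 79.61°


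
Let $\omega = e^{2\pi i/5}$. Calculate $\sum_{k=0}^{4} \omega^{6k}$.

Let ζ = ω^6 = e^(2πi·6/5). Since 5 ∤ 6, ζ ≠ 1.
Sum = Σ_{k=0}^{4} ζ^k = (ζ^5 - 1)/(ζ - 1) = (ω^{6·5} - 1)/(ζ - 1) = (1 - 1)/(ζ - 1) = 0


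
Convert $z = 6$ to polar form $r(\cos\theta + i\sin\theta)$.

r = |z| = sqrt(a^2 + b^2) = sqrt((6)^2 + (0)^2) = sqrt(36 + 0) = sqrt(36) = 6
b = 0 and a > 0, so z lies on the positive real axis: θ = 0°
z = 6(cos 0° + i sin 0°)


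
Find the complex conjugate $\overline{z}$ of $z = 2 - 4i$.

If z = a + bi, then conjugate(z) = a - bi
conjugate(2 - 4i) = 2 + 4i


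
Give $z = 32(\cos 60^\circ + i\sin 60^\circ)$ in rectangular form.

a = r cos θ = 32 * 1/2 = 16
b = r sin θ = 32 * sqrt(3)/2 = 16*sqrt(3)
z = 16 + 16*sqrt(3)i


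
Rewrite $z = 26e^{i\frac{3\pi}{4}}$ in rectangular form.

a = r cos θ = 26 * -sqrt(2)/2 = -13*sqrt(2)
b = r sin θ = 26 * sqrt(2)/2 = 13*sqrt(2)
z = -13*sqrt(2) + 13*sqrt(2)i
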